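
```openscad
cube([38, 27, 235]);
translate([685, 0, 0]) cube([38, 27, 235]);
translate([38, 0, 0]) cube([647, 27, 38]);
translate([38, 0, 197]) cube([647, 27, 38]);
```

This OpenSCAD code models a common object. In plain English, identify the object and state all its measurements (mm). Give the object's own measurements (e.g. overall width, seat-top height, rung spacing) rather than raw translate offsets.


A rectangular picture frame lying in the x–z plane (depth along y). The opening is 647 mm wide (x) by 159 mm tall (z), surrounded by a border 38 mm wide on all four sides. The frame is 27 mm deep and is made of two full-height vertical stiles with two horizontal rails fitted between them.


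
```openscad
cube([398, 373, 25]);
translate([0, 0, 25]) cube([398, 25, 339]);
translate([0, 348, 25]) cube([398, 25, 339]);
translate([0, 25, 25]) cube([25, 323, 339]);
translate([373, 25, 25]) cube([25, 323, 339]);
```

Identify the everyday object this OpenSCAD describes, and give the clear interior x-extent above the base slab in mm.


An open box. The internal width is 348 mm.

A 398×373 base slab with four walls standing on it — an open box. The base is 398 mm wide and the walls are 25 mm thick, so the internal width is 398 − 2 × 25 = 348 mm.


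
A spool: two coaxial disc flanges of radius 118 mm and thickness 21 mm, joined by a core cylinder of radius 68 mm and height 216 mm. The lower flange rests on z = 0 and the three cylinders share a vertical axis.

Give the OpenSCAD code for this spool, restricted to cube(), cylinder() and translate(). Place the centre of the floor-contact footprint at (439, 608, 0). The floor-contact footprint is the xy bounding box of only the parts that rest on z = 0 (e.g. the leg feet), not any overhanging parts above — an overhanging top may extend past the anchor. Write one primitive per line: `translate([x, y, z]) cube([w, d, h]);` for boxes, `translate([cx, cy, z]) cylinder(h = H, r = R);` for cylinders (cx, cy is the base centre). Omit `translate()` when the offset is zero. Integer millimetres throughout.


translate([439, 608, 0]) cylinder(h = 21, r = 118);
translate([439, 608, 21]) cylinder(h = 216, r = 68);
translate([439, 608, 237]) cylinder(h = 21, r = 118);


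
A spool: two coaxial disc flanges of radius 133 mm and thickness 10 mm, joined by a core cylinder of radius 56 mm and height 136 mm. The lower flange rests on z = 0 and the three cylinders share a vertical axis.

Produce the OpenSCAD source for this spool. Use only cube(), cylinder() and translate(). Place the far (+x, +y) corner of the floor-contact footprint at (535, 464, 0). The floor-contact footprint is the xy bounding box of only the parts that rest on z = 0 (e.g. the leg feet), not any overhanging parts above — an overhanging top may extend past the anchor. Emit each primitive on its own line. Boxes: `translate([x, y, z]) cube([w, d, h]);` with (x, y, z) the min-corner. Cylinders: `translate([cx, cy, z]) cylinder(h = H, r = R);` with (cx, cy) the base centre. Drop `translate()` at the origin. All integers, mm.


translate([402, 331, 0]) cylinder(h = 10, r = 133);
translate([402, 331, 10]) cylinder(h = 136, r = 56);
translate([402, 331, 146]) cylinder(h = 10, r = 133);


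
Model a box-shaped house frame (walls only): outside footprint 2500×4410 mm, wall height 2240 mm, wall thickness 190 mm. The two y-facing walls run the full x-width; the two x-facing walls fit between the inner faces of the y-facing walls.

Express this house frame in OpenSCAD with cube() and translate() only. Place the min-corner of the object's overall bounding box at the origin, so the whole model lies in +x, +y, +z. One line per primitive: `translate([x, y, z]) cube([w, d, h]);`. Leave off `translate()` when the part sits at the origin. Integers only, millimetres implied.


cube([2500, 190, 2240]);
translate([0, 4220, 0]) cube([2500, 190, 2240]);
translate([0, 190, 0]) cube([190, 4030, 2240]);
translate([2310, 190, 0]) cube([190, 4030, 2240]);


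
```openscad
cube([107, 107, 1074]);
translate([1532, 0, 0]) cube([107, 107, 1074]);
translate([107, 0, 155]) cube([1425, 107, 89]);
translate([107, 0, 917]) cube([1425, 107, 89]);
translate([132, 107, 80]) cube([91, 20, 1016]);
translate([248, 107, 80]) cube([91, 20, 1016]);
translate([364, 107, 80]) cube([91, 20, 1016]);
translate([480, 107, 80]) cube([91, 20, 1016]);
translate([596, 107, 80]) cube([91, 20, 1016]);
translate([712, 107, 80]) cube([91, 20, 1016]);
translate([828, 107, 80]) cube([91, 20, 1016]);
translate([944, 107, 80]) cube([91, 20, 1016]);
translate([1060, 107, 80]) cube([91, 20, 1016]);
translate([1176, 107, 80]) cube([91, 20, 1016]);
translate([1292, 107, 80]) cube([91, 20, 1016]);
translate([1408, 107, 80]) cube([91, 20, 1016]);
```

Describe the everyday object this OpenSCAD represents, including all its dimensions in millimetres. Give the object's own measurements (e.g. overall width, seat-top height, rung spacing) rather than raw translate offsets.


A fence section. Two 107×107 mm posts, 1074 mm tall, stand on the floor with a clear span of 1425 mm between their inner faces. Two horizontal rails of 107×89 mm section span the gap between the posts with their undersides at z = 155 mm and z = 917 mm, flush with the posts' −y face. 12 pickets, each 91 mm wide, 20 mm thick and 1016 mm tall, are fixed to the +y face of the rails with their bottoms at z = 80 mm, spaced across the span with a 25 mm gap after the −x post and between neighbouring pickets, with 33 mm left before the +x post.


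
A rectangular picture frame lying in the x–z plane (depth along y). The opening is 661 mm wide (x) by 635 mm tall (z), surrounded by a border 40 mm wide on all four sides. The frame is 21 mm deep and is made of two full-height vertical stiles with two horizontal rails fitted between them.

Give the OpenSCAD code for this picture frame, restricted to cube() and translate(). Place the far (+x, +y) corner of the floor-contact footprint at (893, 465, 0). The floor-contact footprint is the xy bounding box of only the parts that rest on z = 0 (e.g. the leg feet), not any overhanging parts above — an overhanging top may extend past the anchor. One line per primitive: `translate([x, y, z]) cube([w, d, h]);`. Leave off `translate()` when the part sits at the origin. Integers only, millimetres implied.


translate([152, 444, 0]) cube([40, 21, 715]);
translate([853, 444, 0]) cube([40, 21, 715]);
translate([192, 444, 0]) cube([661, 21, 40]);
translate([192, 444, 675]) cube([661, 21, 40]);


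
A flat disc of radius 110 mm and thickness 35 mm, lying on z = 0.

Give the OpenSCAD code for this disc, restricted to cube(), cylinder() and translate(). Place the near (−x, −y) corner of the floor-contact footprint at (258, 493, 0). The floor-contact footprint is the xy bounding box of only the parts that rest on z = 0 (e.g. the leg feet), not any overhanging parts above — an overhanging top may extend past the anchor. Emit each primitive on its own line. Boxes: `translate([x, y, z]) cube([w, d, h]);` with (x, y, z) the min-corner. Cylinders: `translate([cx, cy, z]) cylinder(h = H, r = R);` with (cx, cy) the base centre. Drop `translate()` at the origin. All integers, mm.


translate([368, 603, 0]) cylinder(h = 35, r = 110);


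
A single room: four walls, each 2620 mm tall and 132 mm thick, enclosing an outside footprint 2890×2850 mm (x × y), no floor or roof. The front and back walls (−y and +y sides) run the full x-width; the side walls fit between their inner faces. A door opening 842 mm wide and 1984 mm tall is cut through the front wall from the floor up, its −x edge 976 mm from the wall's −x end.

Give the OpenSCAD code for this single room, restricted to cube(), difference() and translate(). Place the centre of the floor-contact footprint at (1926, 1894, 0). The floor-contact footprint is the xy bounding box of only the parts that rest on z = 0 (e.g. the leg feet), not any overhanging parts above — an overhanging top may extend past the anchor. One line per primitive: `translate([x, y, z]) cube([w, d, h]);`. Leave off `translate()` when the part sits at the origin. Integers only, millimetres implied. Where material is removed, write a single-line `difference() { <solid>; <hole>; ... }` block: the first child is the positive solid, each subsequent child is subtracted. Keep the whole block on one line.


difference() { translate([481, 469, 0]) cube([2890, 132, 2620]); translate([1457, 469, 0]) cube([842, 132, 1984]); }
translate([481, 3187, 0]) cube([2890, 132, 2620]);
translate([481, 601, 0]) cube([132, 2586, 2620]);
translate([3239, 601, 0]) cube([132, 2586, 2620]);


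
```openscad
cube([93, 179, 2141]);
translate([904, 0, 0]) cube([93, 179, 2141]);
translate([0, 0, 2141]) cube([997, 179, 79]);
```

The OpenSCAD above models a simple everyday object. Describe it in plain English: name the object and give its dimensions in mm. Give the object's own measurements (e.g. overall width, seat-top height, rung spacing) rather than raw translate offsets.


A door frame. The clear opening is 811 mm wide and 2141 mm high. Two 93 mm wide jambs, 179 mm deep, stand either side of the opening from the floor to the top of the opening. A 79 mm thick head sits across the top of both jambs, spanning the full outside width of the frame.


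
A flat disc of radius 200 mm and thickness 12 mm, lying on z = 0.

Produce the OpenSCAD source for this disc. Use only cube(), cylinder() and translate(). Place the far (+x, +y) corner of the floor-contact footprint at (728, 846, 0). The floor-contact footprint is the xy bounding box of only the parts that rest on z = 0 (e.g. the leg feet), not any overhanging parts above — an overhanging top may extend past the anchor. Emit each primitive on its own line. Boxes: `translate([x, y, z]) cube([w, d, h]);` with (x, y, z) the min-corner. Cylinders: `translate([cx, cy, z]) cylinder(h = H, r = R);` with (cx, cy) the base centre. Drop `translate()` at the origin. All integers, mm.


translate([528, 646, 0]) cylinder(h = 12, r = 200);


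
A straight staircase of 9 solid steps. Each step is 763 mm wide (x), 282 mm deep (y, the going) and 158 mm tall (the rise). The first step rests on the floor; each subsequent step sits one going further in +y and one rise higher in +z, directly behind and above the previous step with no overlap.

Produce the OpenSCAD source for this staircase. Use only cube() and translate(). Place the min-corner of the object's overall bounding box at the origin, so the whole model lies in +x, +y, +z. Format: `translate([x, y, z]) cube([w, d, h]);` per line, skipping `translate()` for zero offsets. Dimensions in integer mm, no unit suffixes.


cube([763, 282, 158]);
translate([0, 282, 158]) cube([763, 282, 158]);
translate([0, 564, 316]) cube([763, 282, 158]);
translate([0, 846, 474]) cube([763, 282, 158]);
translate([0, 1128, 632]) cube([763, 282, 158]);
translate([0, 1410, 790]) cube([763, 282, 158]);
translate([0, 1692, 948]) cube([763, 282, 158]);
translate([0, 1974, 1106]) cube([763, 282, 158]);
translate([0, 2256, 1264]) cube([763, 282, 158]);


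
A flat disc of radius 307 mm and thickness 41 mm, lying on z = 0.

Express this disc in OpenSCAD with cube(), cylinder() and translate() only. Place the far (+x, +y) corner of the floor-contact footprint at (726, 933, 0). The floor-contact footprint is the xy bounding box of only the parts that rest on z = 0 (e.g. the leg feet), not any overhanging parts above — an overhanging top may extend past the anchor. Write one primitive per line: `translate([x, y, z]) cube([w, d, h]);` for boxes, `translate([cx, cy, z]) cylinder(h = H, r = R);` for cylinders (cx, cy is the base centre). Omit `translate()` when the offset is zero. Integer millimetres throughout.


translate([419, 626, 0]) cylinder(h = 41, r = 307);


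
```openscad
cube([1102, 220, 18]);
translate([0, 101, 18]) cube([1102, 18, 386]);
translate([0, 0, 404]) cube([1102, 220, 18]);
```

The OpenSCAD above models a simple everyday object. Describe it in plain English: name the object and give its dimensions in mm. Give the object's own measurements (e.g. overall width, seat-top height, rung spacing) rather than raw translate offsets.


An I-beam lying along x, 1102 mm long. Overall section height 422 mm. Two flanges 220 mm wide (y) and 18 mm thick, one on the floor and one at the top; a web 18 mm thick runs between them, centred on the flange width.


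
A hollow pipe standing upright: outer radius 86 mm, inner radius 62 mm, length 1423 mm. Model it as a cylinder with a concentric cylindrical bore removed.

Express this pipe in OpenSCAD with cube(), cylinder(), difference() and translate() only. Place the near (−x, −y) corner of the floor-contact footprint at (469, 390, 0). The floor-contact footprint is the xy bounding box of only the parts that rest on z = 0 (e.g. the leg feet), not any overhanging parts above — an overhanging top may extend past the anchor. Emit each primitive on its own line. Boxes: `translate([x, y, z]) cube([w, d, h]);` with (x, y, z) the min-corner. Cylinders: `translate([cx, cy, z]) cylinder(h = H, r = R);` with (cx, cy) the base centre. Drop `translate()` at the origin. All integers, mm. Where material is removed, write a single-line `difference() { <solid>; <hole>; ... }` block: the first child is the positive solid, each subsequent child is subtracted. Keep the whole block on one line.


difference() { translate([555, 476, 0]) cylinder(h = 1423, r = 86); translate([555, 476, 0]) cylinder(h = 1423, r = 62); }


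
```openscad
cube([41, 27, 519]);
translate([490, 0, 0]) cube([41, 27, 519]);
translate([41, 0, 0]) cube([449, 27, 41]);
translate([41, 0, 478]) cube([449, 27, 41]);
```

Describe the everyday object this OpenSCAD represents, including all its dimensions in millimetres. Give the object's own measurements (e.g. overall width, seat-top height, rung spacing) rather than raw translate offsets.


A rectangular picture frame lying in the x–z plane (depth along y). The opening is 449 mm wide (x) by 437 mm tall (z), surrounded by a border 41 mm wide on all four sides. The frame is 27 mm deep and is made of two full-height vertical stiles with two horizontal rails fitted between them.


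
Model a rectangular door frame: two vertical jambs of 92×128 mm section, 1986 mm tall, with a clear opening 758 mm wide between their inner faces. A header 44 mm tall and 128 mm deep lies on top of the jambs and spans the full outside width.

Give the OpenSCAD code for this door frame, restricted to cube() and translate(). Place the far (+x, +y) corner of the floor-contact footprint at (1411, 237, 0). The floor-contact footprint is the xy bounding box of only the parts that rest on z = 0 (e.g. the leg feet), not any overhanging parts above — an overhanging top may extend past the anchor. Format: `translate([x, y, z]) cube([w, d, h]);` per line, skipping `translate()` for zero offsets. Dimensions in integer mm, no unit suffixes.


translate([469, 109, 0]) cube([92, 128, 1986]);
translate([1319, 109, 0]) cube([92, 128, 1986]);
translate([469, 109, 1986]) cube([942, 128, 44]);


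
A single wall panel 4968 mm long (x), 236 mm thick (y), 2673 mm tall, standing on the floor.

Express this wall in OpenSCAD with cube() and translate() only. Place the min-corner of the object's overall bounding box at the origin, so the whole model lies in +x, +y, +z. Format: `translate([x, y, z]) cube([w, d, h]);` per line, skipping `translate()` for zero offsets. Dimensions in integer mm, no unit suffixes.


cube([4968, 236, 2673]);


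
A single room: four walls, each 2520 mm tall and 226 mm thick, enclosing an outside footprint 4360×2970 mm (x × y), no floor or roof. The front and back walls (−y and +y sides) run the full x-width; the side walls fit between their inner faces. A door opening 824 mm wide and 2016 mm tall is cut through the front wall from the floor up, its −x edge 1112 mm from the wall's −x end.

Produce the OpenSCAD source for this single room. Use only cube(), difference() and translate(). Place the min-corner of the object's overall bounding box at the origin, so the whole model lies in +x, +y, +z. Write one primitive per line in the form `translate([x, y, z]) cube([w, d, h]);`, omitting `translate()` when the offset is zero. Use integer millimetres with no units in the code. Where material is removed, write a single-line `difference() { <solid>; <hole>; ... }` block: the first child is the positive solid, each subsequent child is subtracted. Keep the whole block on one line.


difference() { cube([4360, 226, 2520]); translate([1112, 0, 0]) cube([824, 226, 2016]); }
translate([0, 2744, 0]) cube([4360, 226, 2520]);
translate([0, 226, 0]) cube([226, 2518, 2520]);
translate([4134, 226, 0]) cube([226, 2518, 2520]);


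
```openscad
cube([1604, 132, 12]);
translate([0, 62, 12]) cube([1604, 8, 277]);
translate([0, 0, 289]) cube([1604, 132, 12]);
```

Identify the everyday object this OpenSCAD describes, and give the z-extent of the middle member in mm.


An I-beam. The web height is 277 mm.

Two wide flanges with a thin centred web — an I-beam. Overall 301 mm minus two 12 mm flanges gives a web of 301 − 2·12 = 277 mm.


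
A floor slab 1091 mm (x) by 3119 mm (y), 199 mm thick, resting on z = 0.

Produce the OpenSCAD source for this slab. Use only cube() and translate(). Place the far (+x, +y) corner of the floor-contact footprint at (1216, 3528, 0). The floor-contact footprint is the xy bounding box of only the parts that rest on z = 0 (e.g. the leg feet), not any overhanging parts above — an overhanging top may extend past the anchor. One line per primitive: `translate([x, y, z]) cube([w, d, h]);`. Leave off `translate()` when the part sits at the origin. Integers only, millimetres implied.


translate([125, 409, 0]) cube([1091, 3119, 199]);


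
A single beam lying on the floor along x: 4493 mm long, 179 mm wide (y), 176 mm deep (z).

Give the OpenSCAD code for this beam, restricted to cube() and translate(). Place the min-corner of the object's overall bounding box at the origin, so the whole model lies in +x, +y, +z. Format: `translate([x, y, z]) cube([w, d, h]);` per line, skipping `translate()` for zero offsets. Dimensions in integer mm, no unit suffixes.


cube([4493, 179, 176]);


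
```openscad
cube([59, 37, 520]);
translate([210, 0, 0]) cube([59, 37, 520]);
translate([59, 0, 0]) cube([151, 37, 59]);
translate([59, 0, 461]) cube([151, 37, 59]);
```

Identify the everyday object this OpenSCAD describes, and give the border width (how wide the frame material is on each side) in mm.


A picture frame. The border width is 59 mm.

Four thin pieces enclosing a rectangular opening — a picture frame. The two full-height stiles are 520 mm tall; the top rail sits at z = 461 and is 59 mm tall, so the border above the opening is 520 − 461 = 59 mm, matching the stile x-width.


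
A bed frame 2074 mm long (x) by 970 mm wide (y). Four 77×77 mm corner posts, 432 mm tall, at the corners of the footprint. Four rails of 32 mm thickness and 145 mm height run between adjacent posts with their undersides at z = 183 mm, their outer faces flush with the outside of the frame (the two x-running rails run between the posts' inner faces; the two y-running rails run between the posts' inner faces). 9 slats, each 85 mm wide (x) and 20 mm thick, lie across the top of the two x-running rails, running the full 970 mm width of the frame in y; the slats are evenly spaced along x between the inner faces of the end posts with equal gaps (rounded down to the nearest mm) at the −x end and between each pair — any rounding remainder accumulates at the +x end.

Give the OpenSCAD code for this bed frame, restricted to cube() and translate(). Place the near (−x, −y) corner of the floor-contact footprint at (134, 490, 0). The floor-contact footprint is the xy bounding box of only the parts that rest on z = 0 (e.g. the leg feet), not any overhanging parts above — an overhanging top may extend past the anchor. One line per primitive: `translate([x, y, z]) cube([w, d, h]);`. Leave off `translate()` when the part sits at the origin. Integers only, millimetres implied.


translate([134, 490, 0]) cube([77, 77, 432]);
translate([134, 1383, 0]) cube([77, 77, 432]);
translate([2131, 490, 0]) cube([77, 77, 432]);
translate([2131, 1383, 0]) cube([77, 77, 432]);
translate([211, 490, 183]) cube([1920, 32, 145]);
translate([211, 1428, 183]) cube([1920, 32, 145]);
translate([134, 567, 183]) cube([32, 816, 145]);
translate([2176, 567, 183]) cube([32, 816, 145]);
translate([326, 490, 328]) cube([85, 970, 20]);
translate([526, 490, 328]) cube([85, 970, 20]);
translate([726, 490, 328]) cube([85, 970, 20]);
translate([926, 490, 328]) cube([85, 970, 20]);
translate([1126, 490, 328]) cube([85, 970, 20]);
translate([1326, 490, 328]) cube([85, 970, 20]);
translate([1526, 490, 328]) cube([85, 970, 20]);
translate([1726, 490, 328]) cube([85, 970, 20]);
translate([1926, 490, 328]) cube([85, 970, 20]);


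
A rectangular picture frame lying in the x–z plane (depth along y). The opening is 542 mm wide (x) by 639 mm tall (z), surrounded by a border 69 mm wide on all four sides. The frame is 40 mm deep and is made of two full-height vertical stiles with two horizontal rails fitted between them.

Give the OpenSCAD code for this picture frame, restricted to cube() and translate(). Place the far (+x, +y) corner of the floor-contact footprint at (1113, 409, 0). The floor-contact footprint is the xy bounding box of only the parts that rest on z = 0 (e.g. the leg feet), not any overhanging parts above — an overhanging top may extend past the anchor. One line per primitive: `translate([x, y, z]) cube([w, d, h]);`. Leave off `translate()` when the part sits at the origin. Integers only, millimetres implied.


translate([433, 369, 0]) cube([69, 40, 777]);
translate([1044, 369, 0]) cube([69, 40, 777]);
translate([502, 369, 0]) cube([542, 40, 69]);
translate([502, 369, 708]) cube([542, 40, 69]);


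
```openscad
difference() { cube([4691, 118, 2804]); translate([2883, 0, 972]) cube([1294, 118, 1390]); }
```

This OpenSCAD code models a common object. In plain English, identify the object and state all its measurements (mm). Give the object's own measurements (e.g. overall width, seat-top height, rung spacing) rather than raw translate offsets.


A wall 4691 mm long (x), 118 mm thick (y), 2804 mm tall, with a rectangular window opening cut through it. The opening is 1294 mm wide and 1390 mm tall; its sill is at z = 972 mm and its near (−x) edge is 2883 mm from the wall's −x end. The opening passes through the full wall thickness.


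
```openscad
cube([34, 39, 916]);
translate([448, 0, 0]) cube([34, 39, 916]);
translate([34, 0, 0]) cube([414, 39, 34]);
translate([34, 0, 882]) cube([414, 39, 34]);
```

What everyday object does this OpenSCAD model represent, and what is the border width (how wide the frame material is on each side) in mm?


A picture frame. The border width is 34 mm.

Four thin pieces enclosing a rectangular opening — a picture frame. The two full-height stiles are 916 mm tall; the top rail sits at z = 882 and is 34 mm tall, so the border above the opening is 916 − 882 = 34 mm, matching the stile x-width.


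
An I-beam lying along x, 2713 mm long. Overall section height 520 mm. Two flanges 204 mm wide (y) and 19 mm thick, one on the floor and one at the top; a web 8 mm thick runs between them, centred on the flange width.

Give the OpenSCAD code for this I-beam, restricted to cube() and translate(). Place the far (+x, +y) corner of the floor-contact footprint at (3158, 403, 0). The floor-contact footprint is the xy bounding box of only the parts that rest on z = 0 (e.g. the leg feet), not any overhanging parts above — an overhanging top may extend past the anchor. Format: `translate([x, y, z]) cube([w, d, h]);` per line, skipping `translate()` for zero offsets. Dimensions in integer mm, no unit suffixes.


translate([445, 199, 0]) cube([2713, 204, 19]);
translate([445, 297, 19]) cube([2713, 8, 482]);
translate([445, 199, 501]) cube([2713, 204, 19]);


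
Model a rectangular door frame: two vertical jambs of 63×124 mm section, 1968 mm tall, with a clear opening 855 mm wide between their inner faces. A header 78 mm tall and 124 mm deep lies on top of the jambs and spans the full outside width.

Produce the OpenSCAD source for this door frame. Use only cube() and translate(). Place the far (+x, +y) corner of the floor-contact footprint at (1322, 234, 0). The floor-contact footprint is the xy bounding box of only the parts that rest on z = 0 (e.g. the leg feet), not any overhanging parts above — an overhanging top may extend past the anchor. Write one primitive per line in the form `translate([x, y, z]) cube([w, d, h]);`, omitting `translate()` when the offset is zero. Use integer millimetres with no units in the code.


translate([341, 110, 0]) cube([63, 124, 1968]);
translate([1259, 110, 0]) cube([63, 124, 1968]);
translate([341, 110, 1968]) cube([981, 124, 78]);


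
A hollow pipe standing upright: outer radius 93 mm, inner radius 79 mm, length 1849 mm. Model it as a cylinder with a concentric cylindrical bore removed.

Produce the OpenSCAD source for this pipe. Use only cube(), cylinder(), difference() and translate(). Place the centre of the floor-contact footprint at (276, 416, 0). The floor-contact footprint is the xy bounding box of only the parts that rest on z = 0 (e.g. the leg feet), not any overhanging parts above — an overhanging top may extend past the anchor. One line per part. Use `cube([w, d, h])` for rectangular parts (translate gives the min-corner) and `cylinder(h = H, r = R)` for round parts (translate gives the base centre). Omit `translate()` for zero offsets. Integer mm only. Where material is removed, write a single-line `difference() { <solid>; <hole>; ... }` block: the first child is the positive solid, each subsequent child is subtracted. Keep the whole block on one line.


difference() { translate([276, 416, 0]) cylinder(h = 1849, r = 93); translate([276, 416, 0]) cylinder(h = 1849, r = 79); }


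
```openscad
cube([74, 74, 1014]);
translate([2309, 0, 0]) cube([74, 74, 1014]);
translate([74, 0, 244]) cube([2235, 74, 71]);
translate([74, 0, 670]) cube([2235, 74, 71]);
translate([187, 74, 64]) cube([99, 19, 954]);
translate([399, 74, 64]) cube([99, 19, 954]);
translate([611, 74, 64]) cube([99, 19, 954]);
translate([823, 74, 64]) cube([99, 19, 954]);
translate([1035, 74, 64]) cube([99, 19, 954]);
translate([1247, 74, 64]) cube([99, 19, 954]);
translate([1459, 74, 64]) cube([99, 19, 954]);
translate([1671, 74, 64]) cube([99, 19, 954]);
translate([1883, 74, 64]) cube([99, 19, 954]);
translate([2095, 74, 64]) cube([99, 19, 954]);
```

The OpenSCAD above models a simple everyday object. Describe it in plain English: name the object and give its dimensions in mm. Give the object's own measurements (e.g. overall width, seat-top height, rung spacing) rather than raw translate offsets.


A fence section. Two 74×74 mm posts, 1014 mm tall, stand on the floor with a clear span of 2235 mm between their inner faces. Two horizontal rails of 74×71 mm section span the gap between the posts with their undersides at z = 244 mm and z = 670 mm, flush with the posts' −y face. 10 pickets, each 99 mm wide, 19 mm thick and 954 mm tall, are fixed to the +y face of the rails with their bottoms at z = 64 mm, spaced across the span with a 113 mm gap after the −x post and between neighbouring pickets, with 115 mm left before the +x post.


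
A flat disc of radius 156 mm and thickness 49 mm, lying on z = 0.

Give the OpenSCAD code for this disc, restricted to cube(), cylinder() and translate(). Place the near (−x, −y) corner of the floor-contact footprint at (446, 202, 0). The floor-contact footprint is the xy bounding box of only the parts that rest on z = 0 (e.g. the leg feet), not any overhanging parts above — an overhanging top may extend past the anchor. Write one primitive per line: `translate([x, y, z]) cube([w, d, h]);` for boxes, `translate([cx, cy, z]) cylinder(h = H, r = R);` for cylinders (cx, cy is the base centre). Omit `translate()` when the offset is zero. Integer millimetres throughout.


translate([602, 358, 0]) cylinder(h = 49, r = 156);


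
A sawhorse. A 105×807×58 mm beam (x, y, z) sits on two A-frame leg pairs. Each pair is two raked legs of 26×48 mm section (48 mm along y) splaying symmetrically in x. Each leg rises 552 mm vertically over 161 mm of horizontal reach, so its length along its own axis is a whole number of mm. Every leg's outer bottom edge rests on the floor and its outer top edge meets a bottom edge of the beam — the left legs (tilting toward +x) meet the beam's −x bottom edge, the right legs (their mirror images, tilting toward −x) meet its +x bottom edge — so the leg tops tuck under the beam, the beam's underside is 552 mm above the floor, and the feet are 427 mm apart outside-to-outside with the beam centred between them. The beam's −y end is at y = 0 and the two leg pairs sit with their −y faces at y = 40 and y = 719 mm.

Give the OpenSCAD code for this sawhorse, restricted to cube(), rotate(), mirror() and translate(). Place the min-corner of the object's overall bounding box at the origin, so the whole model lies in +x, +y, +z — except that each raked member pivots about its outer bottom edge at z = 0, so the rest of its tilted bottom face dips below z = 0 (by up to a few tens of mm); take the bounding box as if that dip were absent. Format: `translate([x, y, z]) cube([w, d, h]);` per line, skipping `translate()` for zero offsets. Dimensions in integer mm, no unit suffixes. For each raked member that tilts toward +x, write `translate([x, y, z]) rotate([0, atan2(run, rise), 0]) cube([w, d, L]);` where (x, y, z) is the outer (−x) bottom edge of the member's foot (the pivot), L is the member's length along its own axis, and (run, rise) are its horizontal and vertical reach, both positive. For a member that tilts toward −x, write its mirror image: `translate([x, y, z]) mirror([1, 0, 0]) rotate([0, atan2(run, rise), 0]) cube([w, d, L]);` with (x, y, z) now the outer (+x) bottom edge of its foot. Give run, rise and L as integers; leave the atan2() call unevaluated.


translate([161, 0, 552]) cube([105, 807, 58]);
translate([0, 40, 0]) rotate([0, atan2(161, 552), 0]) cube([26, 48, 575]);
translate([427, 40, 0]) mirror([1, 0, 0]) rotate([0, atan2(161, 552), 0]) cube([26, 48, 575]);
translate([0, 719, 0]) rotate([0, atan2(161, 552), 0]) cube([26, 48, 575]);
translate([427, 719, 0]) mirror([1, 0, 0]) rotate([0, atan2(161, 552), 0]) cube([26, 48, 575]);


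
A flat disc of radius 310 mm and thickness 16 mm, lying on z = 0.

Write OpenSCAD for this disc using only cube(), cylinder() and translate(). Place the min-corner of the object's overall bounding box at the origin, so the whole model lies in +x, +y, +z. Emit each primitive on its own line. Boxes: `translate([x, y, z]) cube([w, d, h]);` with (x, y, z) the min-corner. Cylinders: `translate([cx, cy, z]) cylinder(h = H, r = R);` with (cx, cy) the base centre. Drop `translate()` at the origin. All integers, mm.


translate([310, 310, 0]) cylinder(h = 16, r = 310);


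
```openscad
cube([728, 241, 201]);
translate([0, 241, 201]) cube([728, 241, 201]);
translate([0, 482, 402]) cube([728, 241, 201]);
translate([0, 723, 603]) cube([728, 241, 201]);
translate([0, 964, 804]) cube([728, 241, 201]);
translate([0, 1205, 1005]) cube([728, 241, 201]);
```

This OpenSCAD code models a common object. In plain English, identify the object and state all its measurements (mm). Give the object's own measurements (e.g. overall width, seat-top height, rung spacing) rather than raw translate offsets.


A straight staircase of 6 solid steps. Each step is 728 mm wide (x), 241 mm deep (y, the going) and 201 mm tall (the rise). The first step rests on the floor; each subsequent step sits one going further in +y and one rise higher in +z, directly behind and above the previous step with no overlap.


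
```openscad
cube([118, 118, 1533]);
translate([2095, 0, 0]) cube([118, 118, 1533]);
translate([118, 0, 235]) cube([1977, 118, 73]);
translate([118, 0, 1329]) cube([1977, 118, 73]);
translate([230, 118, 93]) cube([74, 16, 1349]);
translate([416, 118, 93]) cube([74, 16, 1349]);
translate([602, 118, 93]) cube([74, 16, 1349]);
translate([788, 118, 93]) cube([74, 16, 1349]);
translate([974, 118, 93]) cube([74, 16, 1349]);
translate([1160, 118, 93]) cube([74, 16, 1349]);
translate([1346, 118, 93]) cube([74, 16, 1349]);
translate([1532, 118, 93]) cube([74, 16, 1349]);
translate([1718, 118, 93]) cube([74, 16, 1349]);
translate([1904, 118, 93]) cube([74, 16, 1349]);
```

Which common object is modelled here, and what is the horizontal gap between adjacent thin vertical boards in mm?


A fence section. The picket gap is 112 mm.

Two posts, two rails, 10 pickets — a fence section. Span 1977 mm holds 10 pickets of 74 mm with 11 equal gaps: ⌊(1977 − 10·74) / 11⌋ = 112 mm.


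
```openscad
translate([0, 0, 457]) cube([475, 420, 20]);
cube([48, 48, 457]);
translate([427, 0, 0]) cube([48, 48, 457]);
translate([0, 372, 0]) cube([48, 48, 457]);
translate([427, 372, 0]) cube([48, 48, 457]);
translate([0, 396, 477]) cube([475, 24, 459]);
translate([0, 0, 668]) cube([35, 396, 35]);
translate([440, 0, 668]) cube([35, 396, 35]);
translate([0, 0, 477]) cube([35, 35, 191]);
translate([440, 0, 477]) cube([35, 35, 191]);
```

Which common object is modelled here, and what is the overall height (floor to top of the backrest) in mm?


A chair. The overall height is 936 mm.

A slab on four corner posts with a tall panel at the back — a chair. The seat slab sits at z = 457 with thickness 20, and the 459 mm backrest starts at the seat top, so the overall height is 457 + 20 + 459 = 936 mm.


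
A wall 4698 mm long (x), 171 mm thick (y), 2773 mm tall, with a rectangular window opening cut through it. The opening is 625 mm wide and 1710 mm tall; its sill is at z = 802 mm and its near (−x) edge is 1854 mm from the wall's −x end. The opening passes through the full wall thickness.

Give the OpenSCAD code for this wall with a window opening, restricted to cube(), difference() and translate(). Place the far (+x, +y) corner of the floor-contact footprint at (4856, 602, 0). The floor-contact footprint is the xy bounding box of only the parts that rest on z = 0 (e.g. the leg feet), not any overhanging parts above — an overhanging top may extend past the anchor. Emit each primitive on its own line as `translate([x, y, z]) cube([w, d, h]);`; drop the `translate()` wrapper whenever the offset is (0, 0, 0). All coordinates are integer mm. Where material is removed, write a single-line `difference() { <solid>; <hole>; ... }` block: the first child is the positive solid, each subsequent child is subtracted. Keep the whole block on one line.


difference() { translate([158, 431, 0]) cube([4698, 171, 2773]); translate([2012, 431, 802]) cube([625, 171, 1710]); }


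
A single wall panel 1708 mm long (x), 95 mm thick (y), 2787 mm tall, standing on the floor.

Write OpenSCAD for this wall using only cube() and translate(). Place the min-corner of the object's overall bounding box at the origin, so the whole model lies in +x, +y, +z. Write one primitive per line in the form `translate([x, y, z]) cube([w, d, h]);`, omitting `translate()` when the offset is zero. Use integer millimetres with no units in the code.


cube([1708, 95, 2787]);


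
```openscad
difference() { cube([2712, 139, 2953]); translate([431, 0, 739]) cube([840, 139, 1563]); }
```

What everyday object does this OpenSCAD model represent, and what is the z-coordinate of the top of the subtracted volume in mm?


A wall with a window opening. The window head height is 2302 mm.

A wall with a rectangular opening subtracted — a window. Sill at z = 739, opening 1563 mm tall, so the head is at 739 + 1563 = 2302 mm.


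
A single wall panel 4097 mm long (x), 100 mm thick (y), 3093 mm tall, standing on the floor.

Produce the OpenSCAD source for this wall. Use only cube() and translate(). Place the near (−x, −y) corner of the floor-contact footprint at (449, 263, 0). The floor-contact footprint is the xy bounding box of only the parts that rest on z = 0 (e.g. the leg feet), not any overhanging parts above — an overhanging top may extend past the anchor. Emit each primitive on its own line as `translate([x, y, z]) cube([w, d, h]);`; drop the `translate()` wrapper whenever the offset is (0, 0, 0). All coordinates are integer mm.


translate([449, 263, 0]) cube([4097, 100, 3093]);


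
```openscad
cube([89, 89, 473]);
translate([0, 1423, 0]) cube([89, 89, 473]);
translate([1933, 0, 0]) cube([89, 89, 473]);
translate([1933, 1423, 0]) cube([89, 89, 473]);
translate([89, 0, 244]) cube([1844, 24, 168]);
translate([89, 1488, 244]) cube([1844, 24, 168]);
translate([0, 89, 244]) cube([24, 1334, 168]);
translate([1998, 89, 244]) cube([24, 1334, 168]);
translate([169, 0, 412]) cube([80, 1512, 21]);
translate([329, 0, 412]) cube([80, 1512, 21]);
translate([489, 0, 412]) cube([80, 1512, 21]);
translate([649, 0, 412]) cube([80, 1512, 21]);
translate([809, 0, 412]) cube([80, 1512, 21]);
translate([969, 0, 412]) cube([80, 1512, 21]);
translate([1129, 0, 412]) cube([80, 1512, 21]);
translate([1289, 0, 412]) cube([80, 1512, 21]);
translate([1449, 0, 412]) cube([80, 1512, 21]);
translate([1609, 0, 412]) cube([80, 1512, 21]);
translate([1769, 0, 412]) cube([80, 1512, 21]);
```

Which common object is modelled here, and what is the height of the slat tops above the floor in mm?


A bed frame. The slat-top height is 433 mm.

Four posts, four rails, and a row of slats — a bed frame. Slats sit on the rails at z = 244 + 168 = 412; with slat thickness 21, the top is 433 mm.


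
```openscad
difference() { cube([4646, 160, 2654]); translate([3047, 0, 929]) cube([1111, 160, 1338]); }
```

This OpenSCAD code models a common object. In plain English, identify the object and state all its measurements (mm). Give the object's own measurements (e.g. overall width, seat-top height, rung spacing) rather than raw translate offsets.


A wall 4646 mm long (x), 160 mm thick (y), 2654 mm tall, with a rectangular window opening cut through it. The opening is 1111 mm wide and 1338 mm tall; its sill is at z = 929 mm and its near (−x) edge is 3047 mm from the wall's −x end. The opening passes through the full wall thickness.


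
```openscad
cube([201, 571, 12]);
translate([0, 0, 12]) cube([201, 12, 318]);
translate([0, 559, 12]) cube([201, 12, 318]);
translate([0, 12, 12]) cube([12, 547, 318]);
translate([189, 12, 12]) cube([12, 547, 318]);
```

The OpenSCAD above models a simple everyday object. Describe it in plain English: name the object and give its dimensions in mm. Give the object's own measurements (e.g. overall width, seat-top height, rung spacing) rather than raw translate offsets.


An open-topped rectangular box: outside dimensions 201×571×330 mm, with a uniform wall and base thickness of 12 mm. The base is a full 201×571 slab on the floor; four walls sit on top of the base. The front and back walls (the −y and +y sides) span the full width; the two side walls fit between them.


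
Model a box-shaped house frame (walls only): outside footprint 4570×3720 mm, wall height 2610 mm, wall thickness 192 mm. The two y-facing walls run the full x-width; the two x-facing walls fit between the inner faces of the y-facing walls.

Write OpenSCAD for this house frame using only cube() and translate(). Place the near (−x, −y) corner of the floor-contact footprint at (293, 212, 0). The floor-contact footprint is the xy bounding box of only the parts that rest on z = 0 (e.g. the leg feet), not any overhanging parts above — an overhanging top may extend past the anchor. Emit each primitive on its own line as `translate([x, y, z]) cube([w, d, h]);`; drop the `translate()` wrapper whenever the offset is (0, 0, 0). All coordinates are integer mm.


translate([293, 212, 0]) cube([4570, 192, 2610]);
translate([293, 3740, 0]) cube([4570, 192, 2610]);
translate([293, 404, 0]) cube([192, 3336, 2610]);
translate([4671, 404, 0]) cube([192, 3336, 2610]);
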